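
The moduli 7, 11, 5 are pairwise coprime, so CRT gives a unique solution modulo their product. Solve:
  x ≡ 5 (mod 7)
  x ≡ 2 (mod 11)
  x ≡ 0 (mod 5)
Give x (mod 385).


Moduli 7, 11, 5 are pairwise coprime; by CRT there is a unique solution modulo M = 7 · 11 · 5 = 385.
Solve pairwise, accumulating the modulus:
  Start with x ≡ 5 (mod 7).
  Combine with x ≡ 2 (mod 11): since gcd(7, 11) = 1, we get a unique residue mod 77.
    Write x = 5 + 7·t and substitute into x ≡ 2 (mod 11): 7·t ≡ 2 − 5 = -3 (mod 11).
    Reduce coefficients mod 11: 7·t ≡ 8 (mod 11).
    The inverse of 7 mod 11 is 8 (since 7·8 = 56 = 5·11 + 1), so t ≡ 8·8 = 64 ≡ 9 (mod 11).
    Then x = 5 + 7·9 = 68, valid modulo lcm(7, 11) = 77: x ≡ 68 (mod 77).
  Combine with x ≡ 0 (mod 5): since gcd(77, 5) = 1, we get a unique residue mod 385.
    Write x = 68 + 77·t and substitute into x ≡ 0 (mod 5): 77·t ≡ 0 − 68 = -68 (mod 5).
    Reduce coefficients mod 5: 2·t ≡ 2 (mod 5).
    The inverse of 2 mod 5 is 3 (since 2·3 = 6 = 1·5 + 1), so t ≡ 3·2 = 6 ≡ 1 (mod 5).
    Then x = 68 + 77·1 = 145, valid modulo lcm(77, 5) = 385: x ≡ 145 (mod 385).
Verify: 145 mod 7 = 5 ✓, 145 mod 11 = 2 ✓, 145 mod 5 = 0 ✓.

x ≡ 145 (mod 385).


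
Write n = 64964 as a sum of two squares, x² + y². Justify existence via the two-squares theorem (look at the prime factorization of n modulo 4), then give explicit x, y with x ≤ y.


Step 1: Factor n = 64964 = 2^2 · 109 · 149.
Step 2: Check the mod-4 condition on each prime factor: 2 = 2 (special); 109 ≡ 1 (mod 4), exponent 1; 149 ≡ 1 (mod 4), exponent 1.
All primes ≡ 3 (mod 4) appear to even exponent (or don't appear), so by the two-squares theorem n IS expressible as a sum of two squares.
Step 3: Build a representation. Group n = k² · m with k = 2 and m = 109 · 149 = 16241 (a product of primes ≡ 1 (mod 4)); a representation of m scales to one of n via (k·x)² + (k·y)² = k²(x² + y²). Each prime p ≡ 1 (mod 4) is itself a sum of two squares; find a² by testing p − a² for a perfect square:
  109: 109 − 1² = 108, 109 − 2² = 105, 109 − 3² = 100 = 10² ⇒ 109 = 3² + 10².
  149: 149 − 1² = 148, 149 − 2² = 145, 149 − 3² = 140, 149 − 4² = 133, 149 − 5² = 124, 149 − 6² = 113, 149 − 7² = 100 = 10² ⇒ 149 = 7² + 10².
  Combine using the Brahmagupta–Fibonacci identity (a² + b²)(c² + d²) = (ac − bd)² + (ad + bc)² = (ac + bd)² + (ad − bc)²:
  109 · 149 = 16241: from (3² + 10²)(7² + 10²), take (3·7 − 10·10, 3·10 + 10·7) = (21 − 100, 30 + 70) = (-79, 100); dropping signs (only squares matter) gives (79, 100); check 79² + 100² = 6241 + 10000 = 16241 ✓.
  Scale by k = 2: (2·79, 2·100) = (158, 200).
Step 4: Order so x ≤ y and verify: 158² + 200² = 24964 + 40000 = 64964 = n. ✓

n = 64964 = 158² + 200² (one valid representation with x ≤ y).


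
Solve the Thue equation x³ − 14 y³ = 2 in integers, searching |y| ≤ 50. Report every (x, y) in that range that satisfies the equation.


The equation is x³ - 14y³ = 2. For fixed y, x³ = 14·y³ + 2, so a solution requires the RHS to be a perfect cube.
Strategy: iterate y from -50 to 50, compute RHS = 14·y³ + 2, and check whether it is a (positive or negative) perfect cube.
Check small values of y:
  y = 0: RHS = 2 is not a perfect cube.
  y = 1: RHS = 16 is not a perfect cube.
  y = -1: RHS = -12 is not a perfect cube.
  y = 2: RHS = 114 is not a perfect cube.
  y = -2: RHS = -110 is not a perfect cube.
  y = 3: RHS = 380 is not a perfect cube.
  y = -3: RHS = -376 is not a perfect cube.
Continuing the search up to |y| = 50 finds no solutions either.
No (x, y) in the scanned range satisfies the equation.

No integer solutions with |y| ≤ 50.


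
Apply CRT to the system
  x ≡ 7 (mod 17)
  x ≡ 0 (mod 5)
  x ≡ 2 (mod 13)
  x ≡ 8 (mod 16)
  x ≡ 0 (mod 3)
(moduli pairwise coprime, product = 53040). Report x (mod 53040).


Product of moduli M = 17 · 5 · 13 · 16 · 3 = 53040.
Merge one congruence at a time:
  Start: x ≡ 7 (mod 17).
  Combine with x ≡ 0 (mod 5); new modulus lcm = 85.
    Write x = 7 + 17·t and substitute into x ≡ 0 (mod 5): 17·t ≡ 0 − 7 = -7 (mod 5).
    Reduce coefficients mod 5: 2·t ≡ 3 (mod 5).
    The inverse of 2 mod 5 is 3 (since 2·3 = 6 = 1·5 + 1), so t ≡ 3·3 = 9 ≡ 4 (mod 5).
    Then x = 7 + 17·4 = 75, valid modulo lcm(17, 5) = 85: x ≡ 75 (mod 85).
  Combine with x ≡ 2 (mod 13); new modulus lcm = 1105.
    Write x = 75 + 85·t and substitute into x ≡ 2 (mod 13): 85·t ≡ 2 − 75 = -73 (mod 13).
    Reduce coefficients mod 13: 7·t ≡ 5 (mod 13).
    The inverse of 7 mod 13 is 2 (since 7·2 = 14 = 1·13 + 1), so t ≡ 2·5 = 10 ≡ 10 (mod 13).
    Then x = 75 + 85·10 = 925, valid modulo lcm(85, 13) = 1105: x ≡ 925 (mod 1105).
  Combine with x ≡ 8 (mod 16); new modulus lcm = 17680.
    Write x = 925 + 1105·t and substitute into x ≡ 8 (mod 16): 1105·t ≡ 8 − 925 = -917 (mod 16).
    Reduce coefficients mod 16: 1·t ≡ 11 (mod 16).
    So t ≡ 11 (mod 16).
    Then x = 925 + 1105·11 = 13080, valid modulo lcm(1105, 16) = 17680: x ≡ 13080 (mod 17680).
  Combine with x ≡ 0 (mod 3); new modulus lcm = 53040.
    Write x = 13080 + 17680·t and substitute into x ≡ 0 (mod 3): 17680·t ≡ 0 − 13080 = -13080 (mod 3).
    Reduce coefficients mod 3: 1·t ≡ 0 (mod 3).
    So t ≡ 0 (mod 3).
    Then x = 13080 + 17680·0 = 13080, valid modulo lcm(17680, 3) = 53040: x ≡ 13080 (mod 53040).
Verify against each original: 13080 mod 17 = 7, 13080 mod 5 = 0, 13080 mod 13 = 2, 13080 mod 16 = 8, 13080 mod 3 = 0.

x ≡ 13080 (mod 53040).


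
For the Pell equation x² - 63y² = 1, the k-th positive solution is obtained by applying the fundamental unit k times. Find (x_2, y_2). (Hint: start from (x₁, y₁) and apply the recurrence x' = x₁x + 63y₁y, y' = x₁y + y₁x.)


Step 1: Find the fundamental solution (x₁, y₁) of x² - 63y² = 1.
  Expand √63 as a continued fraction. a₀ = ⌊√63⌋ = 7; iterate m_{k+1} = d_k·a_k − m_k, d_{k+1} = (63 − m_{k+1}²)/d_k, a_{k+1} = ⌊(a₀ + m_{k+1})/d_{k+1}⌋ (starting m₀ = 0, d₀ = 1), with convergents p_k = a_k·p_{k-1} + p_{k-2}, q_k = a_k·q_{k-1} + q_{k-2} (p₋₁ = 1, q₋₁ = 0):
  k = 0: a₀ = 7; p₀/q₀ = 7/1; p₀² − 63·q₀² = 49 − 63 = -14.
  k = 1: m = 7, d = 14, a = ⌊(7 + 7)/14⌋ = 1; p/q = (1·7 + 1)/(1·1 + 0) = 8/1; p² − 63·q² = 64 − 63 = 1.
  The first convergent with p² − 63·q² = 1 gives the fundamental solution (x₁, y₁) = (8, 1).
Step 2: Apply the recurrence (x_{n+1}, y_{n+1}) = (x₁x_n + 63y₁y_n, x₁y_n + y₁x_n) repeatedly.
  From (x_1, y_1) = (8, 1): x_2 = 8·8 + 63·1·1 = 127; y_2 = 8·1 + 1·8 = 16.
Step 3: Verify x_2² - 63·y_2² = 16129 - 16128 = 1 (should be 1). ✓

(x_1, y_1) = (8, 1); (x_2, y_2) = (127, 16).


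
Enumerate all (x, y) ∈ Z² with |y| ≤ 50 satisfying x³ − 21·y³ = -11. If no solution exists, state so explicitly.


The equation is x³ - 21y³ = -11. For fixed y, x³ = 21·y³ − 11, so a solution requires the RHS to be a perfect cube.
Strategy: iterate y from -50 to 50, compute RHS = 21·y³ − 11, and check whether it is a (positive or negative) perfect cube.
Check small values of y:
  y = 0: RHS = -11 is not a perfect cube.
  y = 1: RHS = 10 is not a perfect cube.
  y = -1: RHS = -32 is not a perfect cube.
  y = 2: RHS = 157 is not a perfect cube.
  y = -2: RHS = -179 is not a perfect cube.
  y = 3: RHS = 556 is not a perfect cube.
  y = -3: RHS = -578 is not a perfect cube.
Continuing the search up to |y| = 50 finds no solutions either.
No (x, y) in the scanned range satisfies the equation.

No integer solutions with |y| ≤ 50.


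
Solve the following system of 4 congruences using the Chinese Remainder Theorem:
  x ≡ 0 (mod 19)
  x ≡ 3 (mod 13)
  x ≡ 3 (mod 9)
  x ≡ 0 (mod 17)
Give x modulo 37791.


Product of moduli M = 19 · 13 · 9 · 17 = 37791.
Merge one congruence at a time:
  Start: x ≡ 0 (mod 19).
  Combine with x ≡ 3 (mod 13); new modulus lcm = 247.
    Write x = 0 + 19·t and substitute into x ≡ 3 (mod 13): 19·t ≡ 3 − 0 = 3 (mod 13).
    Reduce coefficients mod 13: 6·t ≡ 3 (mod 13).
    The inverse of 6 mod 13 is 11 (since 6·11 = 66 = 5·13 + 1), so t ≡ 11·3 = 33 ≡ 7 (mod 13).
    Then x = 0 + 19·7 = 133, valid modulo lcm(19, 13) = 247: x ≡ 133 (mod 247).
  Combine with x ≡ 3 (mod 9); new modulus lcm = 2223.
    Write x = 133 + 247·t and substitute into x ≡ 3 (mod 9): 247·t ≡ 3 − 133 = -130 (mod 9).
    Reduce coefficients mod 9: 4·t ≡ 5 (mod 9).
    The inverse of 4 mod 9 is 7 (since 4·7 = 28 = 3·9 + 1), so t ≡ 7·5 = 35 ≡ 8 (mod 9).
    Then x = 133 + 247·8 = 2109, valid modulo lcm(247, 9) = 2223: x ≡ 2109 (mod 2223).
  Combine with x ≡ 0 (mod 17); new modulus lcm = 37791.
    Write x = 2109 + 2223·t and substitute into x ≡ 0 (mod 17): 2223·t ≡ 0 − 2109 = -2109 (mod 17).
    Reduce coefficients mod 17: 13·t ≡ 16 (mod 17).
    The inverse of 13 mod 17 is 4 (since 13·4 = 52 = 3·17 + 1), so t ≡ 4·16 = 64 ≡ 13 (mod 17).
    Then x = 2109 + 2223·13 = 31008, valid modulo lcm(2223, 17) = 37791: x ≡ 31008 (mod 37791).
Verify against each original: 31008 mod 19 = 0, 31008 mod 13 = 3, 31008 mod 9 = 3, 31008 mod 17 = 0.

x ≡ 31008 (mod 37791).


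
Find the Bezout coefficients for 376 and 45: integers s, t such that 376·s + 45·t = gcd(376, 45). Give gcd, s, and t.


Euclidean algorithm on (376, 45) — divide until remainder is 0:
  376 = 8 · 45 + 16
  45 = 2 · 16 + 13
  16 = 1 · 13 + 3
  13 = 4 · 3 + 1
  3 = 3 · 1 + 0
gcd(376, 45) = 1.
Track Bezout coefficients alongside the remainders: start with r₀ = 376 = a·1 + b·0 (s = 1, t = 0) and r₁ = 45 = a·0 + b·1 (s = 0, t = 1); each new remainder r_{k+1} = r_{k-1} − q_k·r_k inherits s_{k+1} = s_{k-1} − q_k·s_k, t_{k+1} = t_{k-1} − q_k·t_k, so r_k = a·s_k + b·t_k at every step:
  q = 8: r = 16, s = 1 − 8·0 = 1, t = 0 − 8·1 = -8  (check: 376·1 + 45·(-8) = 16)
  q = 2: r = 13, s = 0 − 2·1 = -2, t = 1 − 2·(-8) = 17  (check: 376·(-2) + 45·17 = 13)
  q = 1: r = 3, s = 1 − 1·(-2) = 3, t = -8 − 1·17 = -25  (check: 376·3 + 45·(-25) = 3)
  q = 4: r = 1, s = -2 − 4·3 = -14, t = 17 − 4·(-25) = 117  (check: 376·(-14) + 45·117 = 1)
The row with r = 1 (the gcd) gives the Bezout coefficients s = -14, t = 117.
Result: 376 · (-14) + 45 · (117) = 1.

gcd(376, 45) = 1; s = -14, t = 117 (check: 376·(-14) + 45·117 = 1).


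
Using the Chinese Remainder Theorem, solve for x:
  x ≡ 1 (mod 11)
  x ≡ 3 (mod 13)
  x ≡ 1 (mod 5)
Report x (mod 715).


Moduli 11, 13, 5 are pairwise coprime; by CRT there is a unique solution modulo M = 11 · 13 · 5 = 715.
Solve pairwise, accumulating the modulus:
  Start with x ≡ 1 (mod 11).
  Combine with x ≡ 3 (mod 13): since gcd(11, 13) = 1, we get a unique residue mod 143.
    Write x = 1 + 11·t and substitute into x ≡ 3 (mod 13): 11·t ≡ 3 − 1 = 2 (mod 13).
    The inverse of 11 mod 13 is 6 (since 11·6 = 66 = 5·13 + 1), so t ≡ 6·2 = 12 ≡ 12 (mod 13).
    Then x = 1 + 11·12 = 133, valid modulo lcm(11, 13) = 143: x ≡ 133 (mod 143).
  Combine with x ≡ 1 (mod 5): since gcd(143, 5) = 1, we get a unique residue mod 715.
    Write x = 133 + 143·t and substitute into x ≡ 1 (mod 5): 143·t ≡ 1 − 133 = -132 (mod 5).
    Reduce coefficients mod 5: 3·t ≡ 3 (mod 5).
    The inverse of 3 mod 5 is 2 (since 3·2 = 6 = 1·5 + 1), so t ≡ 2·3 = 6 ≡ 1 (mod 5).
    Then x = 133 + 143·1 = 276, valid modulo lcm(143, 5) = 715: x ≡ 276 (mod 715).
Verify: 276 mod 11 = 1 ✓, 276 mod 13 = 3 ✓, 276 mod 5 = 1 ✓.

x ≡ 276 (mod 715).


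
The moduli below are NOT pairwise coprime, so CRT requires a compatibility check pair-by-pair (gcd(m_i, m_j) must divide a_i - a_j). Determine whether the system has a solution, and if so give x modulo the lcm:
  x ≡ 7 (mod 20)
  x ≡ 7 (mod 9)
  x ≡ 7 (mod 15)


Moduli 20, 9, 15 are not pairwise coprime, so CRT works modulo lcm(m_i) when all pairwise compatibility conditions hold.
Pairwise compatibility: gcd(m_i, m_j) must divide a_i - a_j for every pair.
Merge one congruence at a time:
  Start: x ≡ 7 (mod 20).
  Combine with x ≡ 7 (mod 9): gcd(20, 9) = 1; 7 - 7 = 0, which IS divisible by 1, so compatible.
    Write x = 7 + 20·t and substitute into x ≡ 7 (mod 9): 20·t ≡ 7 − 7 = 0 (mod 9).
    Reduce coefficients mod 9: 2·t ≡ 0 (mod 9).
    The inverse of 2 mod 9 is 5 (since 2·5 = 10 = 1·9 + 1), so t ≡ 5·0 = 0 ≡ 0 (mod 9).
    Then x = 7 + 20·0 = 7, valid modulo lcm(20, 9) = 180: x ≡ 7 (mod 180).
  Combine with x ≡ 7 (mod 15): gcd(180, 15) = 15; 7 - 7 = 0, which IS divisible by 15, so compatible.
    Write x = 7 + 180·t and substitute into x ≡ 7 (mod 15): 180·t ≡ 7 − 7 = 0 (mod 15).
    Divide the congruence (and modulus) by g = 15: 12·t ≡ 0 (mod 1).
    Modulo 1 every t works; take t = 0.
    Then x = 7 + 180·0 = 7, valid modulo lcm(180, 15) = 180: x ≡ 7 (mod 180).
Verify: 7 mod 20 = 7, 7 mod 9 = 7, 7 mod 15 = 7.

x ≡ 7 (mod 180).


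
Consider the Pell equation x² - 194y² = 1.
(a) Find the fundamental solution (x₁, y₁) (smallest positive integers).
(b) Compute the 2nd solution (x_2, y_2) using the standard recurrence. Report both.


Step 1: Find the fundamental solution (x₁, y₁) of x² - 194y² = 1.
  Expand √194 as a continued fraction. a₀ = ⌊√194⌋ = 13; iterate m_{k+1} = d_k·a_k − m_k, d_{k+1} = (194 − m_{k+1}²)/d_k, a_{k+1} = ⌊(a₀ + m_{k+1})/d_{k+1}⌋ (starting m₀ = 0, d₀ = 1), with convergents p_k = a_k·p_{k-1} + p_{k-2}, q_k = a_k·q_{k-1} + q_{k-2} (p₋₁ = 1, q₋₁ = 0):
  k = 0: a₀ = 13; p₀/q₀ = 13/1; p₀² − 194·q₀² = 169 − 194 = -25.
  k = 1: m = 13, d = 25, a = ⌊(13 + 13)/25⌋ = 1; p/q = (1·13 + 1)/(1·1 + 0) = 14/1; p² − 194·q² = 196 − 194 = 2.
  k = 2: m = 12, d = 2, a = ⌊(13 + 12)/2⌋ = 12; p/q = (12·14 + 13)/(12·1 + 1) = 181/13; p² − 194·q² = 32761 − 32786 = -25.
  k = 3: m = 12, d = 25, a = ⌊(13 + 12)/25⌋ = 1; p/q = (1·181 + 14)/(1·13 + 1) = 195/14; p² − 194·q² = 38025 − 38024 = 1.
  The first convergent with p² − 194·q² = 1 gives the fundamental solution (x₁, y₁) = (195, 14).
Step 2: Apply the recurrence (x_{n+1}, y_{n+1}) = (x₁x_n + 194y₁y_n, x₁y_n + y₁x_n) repeatedly.
  From (x_1, y_1) = (195, 14): x_2 = 195·195 + 194·14·14 = 76049; y_2 = 195·14 + 14·195 = 5460.
Step 3: Verify x_2² - 194·y_2² = 5783450401 - 5783450400 = 1 (should be 1). ✓

(x_1, y_1) = (195, 14); (x_2, y_2) = (76049, 5460).


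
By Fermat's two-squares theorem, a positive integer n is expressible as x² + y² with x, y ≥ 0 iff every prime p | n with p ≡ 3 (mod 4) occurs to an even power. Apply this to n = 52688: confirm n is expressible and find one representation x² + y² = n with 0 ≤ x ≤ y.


Step 1: Factor n = 52688 = 2^4 · 37 · 89.
Step 2: Check the mod-4 condition on each prime factor: 2 = 2 (special); 37 ≡ 1 (mod 4), exponent 1; 89 ≡ 1 (mod 4), exponent 1.
All primes ≡ 3 (mod 4) appear to even exponent (or don't appear), so by the two-squares theorem n IS expressible as a sum of two squares.
Step 3: Build a representation. Group n = k² · m with k = 4 and m = 37 · 89 = 3293 (a product of primes ≡ 1 (mod 4)); a representation of m scales to one of n via (k·x)² + (k·y)² = k²(x² + y²). Each prime p ≡ 1 (mod 4) is itself a sum of two squares; find a² by testing p − a² for a perfect square:
  37: 37 − 1² = 36 = 6² ⇒ 37 = 1² + 6².
  89: 89 − 1² = 88, 89 − 2² = 85, 89 − 3² = 80, 89 − 4² = 73, 89 − 5² = 64 = 8² ⇒ 89 = 5² + 8².
  Combine using the Brahmagupta–Fibonacci identity (a² + b²)(c² + d²) = (ac − bd)² + (ad + bc)² = (ac + bd)² + (ad − bc)²:
  37 · 89 = 3293: from (1² + 6²)(5² + 8²), take (1·5 − 6·8, 1·8 + 6·5) = (5 − 48, 8 + 30) = (-43, 38); dropping signs (only squares matter) gives (43, 38); check 43² + 38² = 1849 + 1444 = 3293 ✓.
  Scale by k = 4: (4·43, 4·38) = (172, 152).
Step 4: Order so x ≤ y and verify: 152² + 172² = 23104 + 29584 = 52688 = n. ✓

n = 52688 = 152² + 172² (one valid representation with x ≤ y).


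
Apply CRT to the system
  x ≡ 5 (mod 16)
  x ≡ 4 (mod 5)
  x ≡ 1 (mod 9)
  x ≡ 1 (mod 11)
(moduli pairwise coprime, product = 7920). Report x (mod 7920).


Product of moduli M = 16 · 5 · 9 · 11 = 7920.
Merge one congruence at a time:
  Start: x ≡ 5 (mod 16).
  Combine with x ≡ 4 (mod 5); new modulus lcm = 80.
    Write x = 5 + 16·t and substitute into x ≡ 4 (mod 5): 16·t ≡ 4 − 5 = -1 (mod 5).
    Reduce coefficients mod 5: 1·t ≡ 4 (mod 5).
    So t ≡ 4 (mod 5).
    Then x = 5 + 16·4 = 69, valid modulo lcm(16, 5) = 80: x ≡ 69 (mod 80).
  Combine with x ≡ 1 (mod 9); new modulus lcm = 720.
    Write x = 69 + 80·t and substitute into x ≡ 1 (mod 9): 80·t ≡ 1 − 69 = -68 (mod 9).
    Reduce coefficients mod 9: 8·t ≡ 4 (mod 9).
    The inverse of 8 mod 9 is 8 (since 8·8 = 64 = 7·9 + 1), so t ≡ 8·4 = 32 ≡ 5 (mod 9).
    Then x = 69 + 80·5 = 469, valid modulo lcm(80, 9) = 720: x ≡ 469 (mod 720).
  Combine with x ≡ 1 (mod 11); new modulus lcm = 7920.
    Write x = 469 + 720·t and substitute into x ≡ 1 (mod 11): 720·t ≡ 1 − 469 = -468 (mod 11).
    Reduce coefficients mod 11: 5·t ≡ 5 (mod 11).
    The inverse of 5 mod 11 is 9 (since 5·9 = 45 = 4·11 + 1), so t ≡ 9·5 = 45 ≡ 1 (mod 11).
    Then x = 469 + 720·1 = 1189, valid modulo lcm(720, 11) = 7920: x ≡ 1189 (mod 7920).
Verify against each original: 1189 mod 16 = 5, 1189 mod 5 = 4, 1189 mod 9 = 1, 1189 mod 11 = 1.

x ≡ 1189 (mod 7920).


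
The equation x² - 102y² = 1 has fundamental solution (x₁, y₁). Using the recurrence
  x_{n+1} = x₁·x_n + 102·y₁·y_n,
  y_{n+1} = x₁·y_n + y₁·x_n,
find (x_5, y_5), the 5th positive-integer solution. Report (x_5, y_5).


Step 1: Find the fundamental solution (x₁, y₁) of x² - 102y² = 1.
  Expand √102 as a continued fraction. a₀ = ⌊√102⌋ = 10; iterate m_{k+1} = d_k·a_k − m_k, d_{k+1} = (102 − m_{k+1}²)/d_k, a_{k+1} = ⌊(a₀ + m_{k+1})/d_{k+1}⌋ (starting m₀ = 0, d₀ = 1), with convergents p_k = a_k·p_{k-1} + p_{k-2}, q_k = a_k·q_{k-1} + q_{k-2} (p₋₁ = 1, q₋₁ = 0):
  k = 0: a₀ = 10; p₀/q₀ = 10/1; p₀² − 102·q₀² = 100 − 102 = -2.
  k = 1: m = 10, d = 2, a = ⌊(10 + 10)/2⌋ = 10; p/q = (10·10 + 1)/(10·1 + 0) = 101/10; p² − 102·q² = 10201 − 10200 = 1.
  The first convergent with p² − 102·q² = 1 gives the fundamental solution (x₁, y₁) = (101, 10).
Step 2: Apply the recurrence (x_{n+1}, y_{n+1}) = (x₁x_n + 102y₁y_n, x₁y_n + y₁x_n) repeatedly.
  From (x_1, y_1) = (101, 10): x_2 = 101·101 + 102·10·10 = 20401; y_2 = 101·10 + 10·101 = 2020.
  From (x_2, y_2) = (20401, 2020): x_3 = 101·20401 + 102·10·2020 = 4120901; y_3 = 101·2020 + 10·20401 = 408030.
  From (x_3, y_3) = (4120901, 408030): x_4 = 101·4120901 + 102·10·408030 = 832401601; y_4 = 101·408030 + 10·4120901 = 82420040.
  From (x_4, y_4) = (832401601, 82420040): x_5 = 101·832401601 + 102·10·82420040 = 168141002501; y_5 = 101·82420040 + 10·832401601 = 16648440050.
Step 3: Verify x_5² - 102·y_5² = 28271396722041288255001 - 28271396722041288255000 = 1 (should be 1). ✓

(x_1, y_1) = (101, 10); (x_5, y_5) = (168141002501, 16648440050).


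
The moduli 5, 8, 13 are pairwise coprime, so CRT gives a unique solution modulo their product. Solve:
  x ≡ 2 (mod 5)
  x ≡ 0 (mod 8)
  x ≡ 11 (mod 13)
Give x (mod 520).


Moduli 5, 8, 13 are pairwise coprime; by CRT there is a unique solution modulo M = 5 · 8 · 13 = 520.
Solve pairwise, accumulating the modulus:
  Start with x ≡ 2 (mod 5).
  Combine with x ≡ 0 (mod 8): since gcd(5, 8) = 1, we get a unique residue mod 40.
    Write x = 2 + 5·t and substitute into x ≡ 0 (mod 8): 5·t ≡ 0 − 2 = -2 (mod 8).
    Reduce coefficients mod 8: 5·t ≡ 6 (mod 8).
    The inverse of 5 mod 8 is 5 (since 5·5 = 25 = 3·8 + 1), so t ≡ 5·6 = 30 ≡ 6 (mod 8).
    Then x = 2 + 5·6 = 32, valid modulo lcm(5, 8) = 40: x ≡ 32 (mod 40).
  Combine with x ≡ 11 (mod 13): since gcd(40, 13) = 1, we get a unique residue mod 520.
    Write x = 32 + 40·t and substitute into x ≡ 11 (mod 13): 40·t ≡ 11 − 32 = -21 (mod 13).
    Reduce coefficients mod 13: 1·t ≡ 5 (mod 13).
    So t ≡ 5 (mod 13).
    Then x = 32 + 40·5 = 232, valid modulo lcm(40, 13) = 520: x ≡ 232 (mod 520).
Verify: 232 mod 5 = 2 ✓, 232 mod 8 = 0 ✓, 232 mod 13 = 11 ✓.

x ≡ 232 (mod 520).


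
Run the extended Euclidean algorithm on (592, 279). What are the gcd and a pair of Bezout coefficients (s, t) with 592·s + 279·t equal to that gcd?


Euclidean algorithm on (592, 279) — divide until remainder is 0:
  592 = 2 · 279 + 34
  279 = 8 · 34 + 7
  34 = 4 · 7 + 6
  7 = 1 · 6 + 1
  6 = 6 · 1 + 0
gcd(592, 279) = 1.
Track Bezout coefficients alongside the remainders: start with r₀ = 592 = a·1 + b·0 (s = 1, t = 0) and r₁ = 279 = a·0 + b·1 (s = 0, t = 1); each new remainder r_{k+1} = r_{k-1} − q_k·r_k inherits s_{k+1} = s_{k-1} − q_k·s_k, t_{k+1} = t_{k-1} − q_k·t_k, so r_k = a·s_k + b·t_k at every step:
  q = 2: r = 34, s = 1 − 2·0 = 1, t = 0 − 2·1 = -2  (check: 592·1 + 279·(-2) = 34)
  q = 8: r = 7, s = 0 − 8·1 = -8, t = 1 − 8·(-2) = 17  (check: 592·(-8) + 279·17 = 7)
  q = 4: r = 6, s = 1 − 4·(-8) = 33, t = -2 − 4·17 = -70  (check: 592·33 + 279·(-70) = 6)
  q = 1: r = 1, s = -8 − 1·33 = -41, t = 17 − 1·(-70) = 87  (check: 592·(-41) + 279·87 = 1)
The row with r = 1 (the gcd) gives the Bezout coefficients s = -41, t = 87.
Result: 592 · (-41) + 279 · (87) = 1.

gcd(592, 279) = 1; s = -41, t = 87 (check: 592·(-41) + 279·87 = 1).


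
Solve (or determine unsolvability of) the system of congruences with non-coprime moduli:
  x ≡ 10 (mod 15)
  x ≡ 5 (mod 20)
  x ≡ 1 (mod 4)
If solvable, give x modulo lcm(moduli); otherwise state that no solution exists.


Moduli 15, 20, 4 are not pairwise coprime, so CRT works modulo lcm(m_i) when all pairwise compatibility conditions hold.
Pairwise compatibility: gcd(m_i, m_j) must divide a_i - a_j for every pair.
Merge one congruence at a time:
  Start: x ≡ 10 (mod 15).
  Combine with x ≡ 5 (mod 20): gcd(15, 20) = 5; 5 - 10 = -5, which IS divisible by 5, so compatible.
    Write x = 10 + 15·t and substitute into x ≡ 5 (mod 20): 15·t ≡ 5 − 10 = -5 (mod 20).
    Divide the congruence (and modulus) by g = 5: 3·t ≡ -1 (mod 4).
    Reduce coefficients mod 4: 3·t ≡ 3 (mod 4).
    The inverse of 3 mod 4 is 3 (since 3·3 = 9 = 2·4 + 1), so t ≡ 3·3 = 9 ≡ 1 (mod 4).
    Then x = 10 + 15·1 = 25, valid modulo lcm(15, 20) = 60: x ≡ 25 (mod 60).
  Combine with x ≡ 1 (mod 4): gcd(60, 4) = 4; 1 - 25 = -24, which IS divisible by 4, so compatible.
    Write x = 25 + 60·t and substitute into x ≡ 1 (mod 4): 60·t ≡ 1 − 25 = -24 (mod 4).
    Divide the congruence (and modulus) by g = 4: 15·t ≡ -6 (mod 1).
    Modulo 1 every t works; take t = 0.
    Then x = 25 + 60·0 = 25, valid modulo lcm(60, 4) = 60: x ≡ 25 (mod 60).
Verify: 25 mod 15 = 10, 25 mod 20 = 5, 25 mod 4 = 1.

x ≡ 25 (mod 60).


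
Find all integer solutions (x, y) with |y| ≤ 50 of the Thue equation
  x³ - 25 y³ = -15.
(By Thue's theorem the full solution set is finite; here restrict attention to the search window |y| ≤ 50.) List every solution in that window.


The equation is x³ - 25y³ = -15. For fixed y, x³ = 25·y³ − 15, so a solution requires the RHS to be a perfect cube.
Strategy: iterate y from -50 to 50, compute RHS = 25·y³ − 15, and check whether it is a (positive or negative) perfect cube.
Check small values of y:
  y = 0: RHS = -15 is not a perfect cube.
  y = 1: RHS = 10 is not a perfect cube.
  y = -1: RHS = -40 is not a perfect cube.
  y = 2: RHS = 185 is not a perfect cube.
  y = -2: RHS = -215 is not a perfect cube.
  y = 3: RHS = 660 is not a perfect cube.
  y = -3: RHS = -690 is not a perfect cube.
Continuing the search up to |y| = 50 finds no solutions either.
No (x, y) in the scanned range satisfies the equation.

No integer solutions with |y| ≤ 50.


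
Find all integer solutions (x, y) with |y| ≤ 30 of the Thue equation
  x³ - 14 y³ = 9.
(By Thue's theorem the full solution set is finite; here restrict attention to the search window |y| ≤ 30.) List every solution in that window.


The equation is x³ - 14y³ = 9. For fixed y, x³ = 14·y³ + 9, so a solution requires the RHS to be a perfect cube.
Strategy: iterate y from -30 to 30, compute RHS = 14·y³ + 9, and check whether it is a (positive or negative) perfect cube.
Check small values of y:
  y = 0: RHS = 9 is not a perfect cube.
  y = 1: RHS = 23 is not a perfect cube.
  y = -1: RHS = -5 is not a perfect cube.
  y = 2: RHS = 121 is not a perfect cube.
  y = -2: RHS = -103 is not a perfect cube.
  y = 3: RHS = 387 is not a perfect cube.
  y = -3: RHS = -369 is not a perfect cube.
Continuing the search up to |y| = 30 finds no solutions either.
No (x, y) in the scanned range satisfies the equation.

No integer solutions with |y| ≤ 30.


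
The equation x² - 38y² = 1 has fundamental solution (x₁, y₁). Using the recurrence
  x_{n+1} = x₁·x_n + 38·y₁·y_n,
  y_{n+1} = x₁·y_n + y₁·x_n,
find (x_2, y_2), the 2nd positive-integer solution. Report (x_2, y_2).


Step 1: Find the fundamental solution (x₁, y₁) of x² - 38y² = 1.
  Expand √38 as a continued fraction. a₀ = ⌊√38⌋ = 6; iterate m_{k+1} = d_k·a_k − m_k, d_{k+1} = (38 − m_{k+1}²)/d_k, a_{k+1} = ⌊(a₀ + m_{k+1})/d_{k+1}⌋ (starting m₀ = 0, d₀ = 1), with convergents p_k = a_k·p_{k-1} + p_{k-2}, q_k = a_k·q_{k-1} + q_{k-2} (p₋₁ = 1, q₋₁ = 0):
  k = 0: a₀ = 6; p₀/q₀ = 6/1; p₀² − 38·q₀² = 36 − 38 = -2.
  k = 1: m = 6, d = 2, a = ⌊(6 + 6)/2⌋ = 6; p/q = (6·6 + 1)/(6·1 + 0) = 37/6; p² − 38·q² = 1369 − 1368 = 1.
  The first convergent with p² − 38·q² = 1 gives the fundamental solution (x₁, y₁) = (37, 6).
Step 2: Apply the recurrence (x_{n+1}, y_{n+1}) = (x₁x_n + 38y₁y_n, x₁y_n + y₁x_n) repeatedly.
  From (x_1, y_1) = (37, 6): x_2 = 37·37 + 38·6·6 = 2737; y_2 = 37·6 + 6·37 = 444.
Step 3: Verify x_2² - 38·y_2² = 7491169 - 7491168 = 1 (should be 1). ✓

(x_1, y_1) = (37, 6); (x_2, y_2) = (2737, 444).


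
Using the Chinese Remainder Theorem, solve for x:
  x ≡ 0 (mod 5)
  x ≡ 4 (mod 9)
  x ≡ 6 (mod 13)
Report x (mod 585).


Moduli 5, 9, 13 are pairwise coprime; by CRT there is a unique solution modulo M = 5 · 9 · 13 = 585.
Solve pairwise, accumulating the modulus:
  Start with x ≡ 0 (mod 5).
  Combine with x ≡ 4 (mod 9): since gcd(5, 9) = 1, we get a unique residue mod 45.
    Write x = 0 + 5·t and substitute into x ≡ 4 (mod 9): 5·t ≡ 4 − 0 = 4 (mod 9).
    The inverse of 5 mod 9 is 2 (since 5·2 = 10 = 1·9 + 1), so t ≡ 2·4 = 8 ≡ 8 (mod 9).
    Then x = 0 + 5·8 = 40, valid modulo lcm(5, 9) = 45: x ≡ 40 (mod 45).
  Combine with x ≡ 6 (mod 13): since gcd(45, 13) = 1, we get a unique residue mod 585.
    Write x = 40 + 45·t and substitute into x ≡ 6 (mod 13): 45·t ≡ 6 − 40 = -34 (mod 13).
    Reduce coefficients mod 13: 6·t ≡ 5 (mod 13).
    The inverse of 6 mod 13 is 11 (since 6·11 = 66 = 5·13 + 1), so t ≡ 11·5 = 55 ≡ 3 (mod 13).
    Then x = 40 + 45·3 = 175, valid modulo lcm(45, 13) = 585: x ≡ 175 (mod 585).
Verify: 175 mod 5 = 0 ✓, 175 mod 9 = 4 ✓, 175 mod 13 = 6 ✓.

x ≡ 175 (mod 585).


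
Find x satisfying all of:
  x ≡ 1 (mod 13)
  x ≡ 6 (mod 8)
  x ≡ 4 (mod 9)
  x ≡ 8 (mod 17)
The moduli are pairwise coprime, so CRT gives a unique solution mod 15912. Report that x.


Product of moduli M = 13 · 8 · 9 · 17 = 15912.
Merge one congruence at a time:
  Start: x ≡ 1 (mod 13).
  Combine with x ≡ 6 (mod 8); new modulus lcm = 104.
    Write x = 1 + 13·t and substitute into x ≡ 6 (mod 8): 13·t ≡ 6 − 1 = 5 (mod 8).
    Reduce coefficients mod 8: 5·t ≡ 5 (mod 8).
    The inverse of 5 mod 8 is 5 (since 5·5 = 25 = 3·8 + 1), so t ≡ 5·5 = 25 ≡ 1 (mod 8).
    Then x = 1 + 13·1 = 14, valid modulo lcm(13, 8) = 104: x ≡ 14 (mod 104).
  Combine with x ≡ 4 (mod 9); new modulus lcm = 936.
    Write x = 14 + 104·t and substitute into x ≡ 4 (mod 9): 104·t ≡ 4 − 14 = -10 (mod 9).
    Reduce coefficients mod 9: 5·t ≡ 8 (mod 9).
    The inverse of 5 mod 9 is 2 (since 5·2 = 10 = 1·9 + 1), so t ≡ 2·8 = 16 ≡ 7 (mod 9).
    Then x = 14 + 104·7 = 742, valid modulo lcm(104, 9) = 936: x ≡ 742 (mod 936).
  Combine with x ≡ 8 (mod 17); new modulus lcm = 15912.
    Write x = 742 + 936·t and substitute into x ≡ 8 (mod 17): 936·t ≡ 8 − 742 = -734 (mod 17).
    Reduce coefficients mod 17: 1·t ≡ 14 (mod 17).
    So t ≡ 14 (mod 17).
    Then x = 742 + 936·14 = 13846, valid modulo lcm(936, 17) = 15912: x ≡ 13846 (mod 15912).
Verify against each original: 13846 mod 13 = 1, 13846 mod 8 = 6, 13846 mod 9 = 4, 13846 mod 17 = 8.

x ≡ 13846 (mod 15912).


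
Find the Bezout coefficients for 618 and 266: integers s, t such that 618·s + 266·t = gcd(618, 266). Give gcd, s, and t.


Euclidean algorithm on (618, 266) — divide until remainder is 0:
  618 = 2 · 266 + 86
  266 = 3 · 86 + 8
  86 = 10 · 8 + 6
  8 = 1 · 6 + 2
  6 = 3 · 2 + 0
gcd(618, 266) = 2.
Track Bezout coefficients alongside the remainders: start with r₀ = 618 = a·1 + b·0 (s = 1, t = 0) and r₁ = 266 = a·0 + b·1 (s = 0, t = 1); each new remainder r_{k+1} = r_{k-1} − q_k·r_k inherits s_{k+1} = s_{k-1} − q_k·s_k, t_{k+1} = t_{k-1} − q_k·t_k, so r_k = a·s_k + b·t_k at every step:
  q = 2: r = 86, s = 1 − 2·0 = 1, t = 0 − 2·1 = -2  (check: 618·1 + 266·(-2) = 86)
  q = 3: r = 8, s = 0 − 3·1 = -3, t = 1 − 3·(-2) = 7  (check: 618·(-3) + 266·7 = 8)
  q = 10: r = 6, s = 1 − 10·(-3) = 31, t = -2 − 10·7 = -72  (check: 618·31 + 266·(-72) = 6)
  q = 1: r = 2, s = -3 − 1·31 = -34, t = 7 − 1·(-72) = 79  (check: 618·(-34) + 266·79 = 2)
The row with r = 2 (the gcd) gives the Bezout coefficients s = -34, t = 79.
Result: 618 · (-34) + 266 · (79) = 2.

gcd(618, 266) = 2; s = -34, t = 79 (check: 618·(-34) + 266·79 = 2).


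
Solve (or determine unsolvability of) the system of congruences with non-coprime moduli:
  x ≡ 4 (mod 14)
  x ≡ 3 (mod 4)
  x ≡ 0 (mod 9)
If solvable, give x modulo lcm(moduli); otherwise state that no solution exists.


Moduli 14, 4, 9 are not pairwise coprime, so CRT works modulo lcm(m_i) when all pairwise compatibility conditions hold.
Pairwise compatibility: gcd(m_i, m_j) must divide a_i - a_j for every pair.
Merge one congruence at a time:
  Start: x ≡ 4 (mod 14).
  Combine with x ≡ 3 (mod 4): gcd(14, 4) = 2, and 3 - 4 = -1 is NOT divisible by 2.
    ⇒ system is inconsistent (no integer solution).

No solution (the system is inconsistent).


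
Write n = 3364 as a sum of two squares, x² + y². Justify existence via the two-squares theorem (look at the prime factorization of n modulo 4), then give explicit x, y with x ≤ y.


Step 1: Factor n = 3364 = 2^2 · 29^2.
Step 2: Check the mod-4 condition on each prime factor: 2 = 2 (special); 29 ≡ 1 (mod 4), exponent 2.
All primes ≡ 3 (mod 4) appear to even exponent (or don't appear), so by the two-squares theorem n IS expressible as a sum of two squares.
Step 3: Build a representation. Group n = k² · m with k = 2 and m = 29 · 29 = 841 (a product of primes ≡ 1 (mod 4)); a representation of m scales to one of n via (k·x)² + (k·y)² = k²(x² + y²). Each prime p ≡ 1 (mod 4) is itself a sum of two squares; find a² by testing p − a² for a perfect square:
  29: 29 − 1² = 28, 29 − 2² = 25 = 5² ⇒ 29 = 2² + 5².
  Combine using the Brahmagupta–Fibonacci identity (a² + b²)(c² + d²) = (ac − bd)² + (ad + bc)² = (ac + bd)² + (ad − bc)²:
  29 · 29 = 841: from (2² + 5²)(2² + 5²), take (2·2 − 5·5, 2·5 + 5·2) = (4 − 25, 10 + 10) = (-21, 20); dropping signs (only squares matter) gives (21, 20); check 21² + 20² = 441 + 400 = 841 ✓.
  Scale by k = 2: (2·21, 2·20) = (42, 40).
Step 4: Order so x ≤ y and verify: 40² + 42² = 1600 + 1764 = 3364 = n. ✓

n = 3364 = 40² + 42² (one valid representation with x ≤ y).


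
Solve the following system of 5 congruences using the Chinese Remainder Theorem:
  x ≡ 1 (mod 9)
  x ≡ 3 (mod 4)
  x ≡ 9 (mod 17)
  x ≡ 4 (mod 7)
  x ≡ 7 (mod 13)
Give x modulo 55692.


Product of moduli M = 9 · 4 · 17 · 7 · 13 = 55692.
Merge one congruence at a time:
  Start: x ≡ 1 (mod 9).
  Combine with x ≡ 3 (mod 4); new modulus lcm = 36.
    Write x = 1 + 9·t and substitute into x ≡ 3 (mod 4): 9·t ≡ 3 − 1 = 2 (mod 4).
    Reduce coefficients mod 4: 1·t ≡ 2 (mod 4).
    So t ≡ 2 (mod 4).
    Then x = 1 + 9·2 = 19, valid modulo lcm(9, 4) = 36: x ≡ 19 (mod 36).
  Combine with x ≡ 9 (mod 17); new modulus lcm = 612.
    Write x = 19 + 36·t and substitute into x ≡ 9 (mod 17): 36·t ≡ 9 − 19 = -10 (mod 17).
    Reduce coefficients mod 17: 2·t ≡ 7 (mod 17).
    The inverse of 2 mod 17 is 9 (since 2·9 = 18 = 1·17 + 1), so t ≡ 9·7 = 63 ≡ 12 (mod 17).
    Then x = 19 + 36·12 = 451, valid modulo lcm(36, 17) = 612: x ≡ 451 (mod 612).
  Combine with x ≡ 4 (mod 7); new modulus lcm = 4284.
    Write x = 451 + 612·t and substitute into x ≡ 4 (mod 7): 612·t ≡ 4 − 451 = -447 (mod 7).
    Reduce coefficients mod 7: 3·t ≡ 1 (mod 7).
    The inverse of 3 mod 7 is 5 (since 3·5 = 15 = 2·7 + 1), so t ≡ 5·1 = 5 ≡ 5 (mod 7).
    Then x = 451 + 612·5 = 3511, valid modulo lcm(612, 7) = 4284: x ≡ 3511 (mod 4284).
  Combine with x ≡ 7 (mod 13); new modulus lcm = 55692.
    Write x = 3511 + 4284·t and substitute into x ≡ 7 (mod 13): 4284·t ≡ 7 − 3511 = -3504 (mod 13).
    Reduce coefficients mod 13: 7·t ≡ 6 (mod 13).
    The inverse of 7 mod 13 is 2 (since 7·2 = 14 = 1·13 + 1), so t ≡ 2·6 = 12 ≡ 12 (mod 13).
    Then x = 3511 + 4284·12 = 54919, valid modulo lcm(4284, 13) = 55692: x ≡ 54919 (mod 55692).
Verify against each original: 54919 mod 9 = 1, 54919 mod 4 = 3, 54919 mod 17 = 9, 54919 mod 7 = 4, 54919 mod 13 = 7.

x ≡ 54919 (mod 55692).


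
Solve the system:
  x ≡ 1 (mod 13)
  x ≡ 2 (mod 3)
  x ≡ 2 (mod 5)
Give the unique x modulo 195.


Moduli 13, 3, 5 are pairwise coprime; by CRT there is a unique solution modulo M = 13 · 3 · 5 = 195.
Solve pairwise, accumulating the modulus:
  Start with x ≡ 1 (mod 13).
  Combine with x ≡ 2 (mod 3): since gcd(13, 3) = 1, we get a unique residue mod 39.
    Write x = 1 + 13·t and substitute into x ≡ 2 (mod 3): 13·t ≡ 2 − 1 = 1 (mod 3).
    Reduce coefficients mod 3: 1·t ≡ 1 (mod 3).
    So t ≡ 1 (mod 3).
    Then x = 1 + 13·1 = 14, valid modulo lcm(13, 3) = 39: x ≡ 14 (mod 39).
  Combine with x ≡ 2 (mod 5): since gcd(39, 5) = 1, we get a unique residue mod 195.
    Write x = 14 + 39·t and substitute into x ≡ 2 (mod 5): 39·t ≡ 2 − 14 = -12 (mod 5).
    Reduce coefficients mod 5: 4·t ≡ 3 (mod 5).
    The inverse of 4 mod 5 is 4 (since 4·4 = 16 = 3·5 + 1), so t ≡ 4·3 = 12 ≡ 2 (mod 5).
    Then x = 14 + 39·2 = 92, valid modulo lcm(39, 5) = 195: x ≡ 92 (mod 195).
Verify: 92 mod 13 = 1 ✓, 92 mod 3 = 2 ✓, 92 mod 5 = 2 ✓.

x ≡ 92 (mod 195).


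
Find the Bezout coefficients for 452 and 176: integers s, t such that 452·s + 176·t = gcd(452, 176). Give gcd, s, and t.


Euclidean algorithm on (452, 176) — divide until remainder is 0:
  452 = 2 · 176 + 100
  176 = 1 · 100 + 76
  100 = 1 · 76 + 24
  76 = 3 · 24 + 4
  24 = 6 · 4 + 0
gcd(452, 176) = 4.
Track Bezout coefficients alongside the remainders: start with r₀ = 452 = a·1 + b·0 (s = 1, t = 0) and r₁ = 176 = a·0 + b·1 (s = 0, t = 1); each new remainder r_{k+1} = r_{k-1} − q_k·r_k inherits s_{k+1} = s_{k-1} − q_k·s_k, t_{k+1} = t_{k-1} − q_k·t_k, so r_k = a·s_k + b·t_k at every step:
  q = 2: r = 100, s = 1 − 2·0 = 1, t = 0 − 2·1 = -2  (check: 452·1 + 176·(-2) = 100)
  q = 1: r = 76, s = 0 − 1·1 = -1, t = 1 − 1·(-2) = 3  (check: 452·(-1) + 176·3 = 76)
  q = 1: r = 24, s = 1 − 1·(-1) = 2, t = -2 − 1·3 = -5  (check: 452·2 + 176·(-5) = 24)
  q = 3: r = 4, s = -1 − 3·2 = -7, t = 3 − 3·(-5) = 18  (check: 452·(-7) + 176·18 = 4)
The row with r = 4 (the gcd) gives the Bezout coefficients s = -7, t = 18.
Result: 452 · (-7) + 176 · (18) = 4.

gcd(452, 176) = 4; s = -7, t = 18 (check: 452·(-7) + 176·18 = 4).


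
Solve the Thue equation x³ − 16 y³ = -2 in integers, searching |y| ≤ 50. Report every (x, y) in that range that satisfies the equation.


The equation is x³ - 16y³ = -2. For fixed y, x³ = 16·y³ − 2, so a solution requires the RHS to be a perfect cube.
Strategy: iterate y from -50 to 50, compute RHS = 16·y³ − 2, and check whether it is a (positive or negative) perfect cube.
Check small values of y:
  y = 0: RHS = -2 is not a perfect cube.
  y = 1: RHS = 14 is not a perfect cube.
  y = -1: RHS = -18 is not a perfect cube.
  y = 2: RHS = 126 is not a perfect cube.
  y = -2: RHS = -130 is not a perfect cube.
  y = 3: RHS = 430 is not a perfect cube.
  y = -3: RHS = -434 is not a perfect cube.
Continuing the search up to |y| = 50 finds no solutions either.
No (x, y) in the scanned range satisfies the equation.

No integer solutions with |y| ≤ 50.


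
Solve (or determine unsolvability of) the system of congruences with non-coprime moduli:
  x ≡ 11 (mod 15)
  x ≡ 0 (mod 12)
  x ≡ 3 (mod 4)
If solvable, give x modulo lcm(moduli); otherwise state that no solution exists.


Moduli 15, 12, 4 are not pairwise coprime, so CRT works modulo lcm(m_i) when all pairwise compatibility conditions hold.
Pairwise compatibility: gcd(m_i, m_j) must divide a_i - a_j for every pair.
Merge one congruence at a time:
  Start: x ≡ 11 (mod 15).
  Combine with x ≡ 0 (mod 12): gcd(15, 12) = 3, and 0 - 11 = -11 is NOT divisible by 3.
    ⇒ system is inconsistent (no integer solution).

No solution (the system is inconsistent).


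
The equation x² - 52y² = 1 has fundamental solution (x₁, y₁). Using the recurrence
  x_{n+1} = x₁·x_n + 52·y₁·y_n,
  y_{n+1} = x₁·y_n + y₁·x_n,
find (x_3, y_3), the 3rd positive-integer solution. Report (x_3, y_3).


Step 1: Find the fundamental solution (x₁, y₁) of x² - 52y² = 1.
  Expand √52 as a continued fraction. a₀ = ⌊√52⌋ = 7; iterate m_{k+1} = d_k·a_k − m_k, d_{k+1} = (52 − m_{k+1}²)/d_k, a_{k+1} = ⌊(a₀ + m_{k+1})/d_{k+1}⌋ (starting m₀ = 0, d₀ = 1), with convergents p_k = a_k·p_{k-1} + p_{k-2}, q_k = a_k·q_{k-1} + q_{k-2} (p₋₁ = 1, q₋₁ = 0):
  k = 0: a₀ = 7; p₀/q₀ = 7/1; p₀² − 52·q₀² = 49 − 52 = -3.
  k = 1: m = 7, d = 3, a = ⌊(7 + 7)/3⌋ = 4; p/q = (4·7 + 1)/(4·1 + 0) = 29/4; p² − 52·q² = 841 − 832 = 9.
  k = 2: m = 5, d = 9, a = ⌊(7 + 5)/9⌋ = 1; p/q = (1·29 + 7)/(1·4 + 1) = 36/5; p² − 52·q² = 1296 − 1300 = -4.
  k = 3: m = 4, d = 4, a = ⌊(7 + 4)/4⌋ = 2; p/q = (2·36 + 29)/(2·5 + 4) = 101/14; p² − 52·q² = 10201 − 10192 = 9.
  k = 4: m = 4, d = 9, a = ⌊(7 + 4)/9⌋ = 1; p/q = (1·101 + 36)/(1·14 + 5) = 137/19; p² − 52·q² = 18769 − 18772 = -3.
  k = 5: m = 5, d = 3, a = ⌊(7 + 5)/3⌋ = 4; p/q = (4·137 + 101)/(4·19 + 14) = 649/90; p² − 52·q² = 421201 − 421200 = 1.
  The first convergent with p² − 52·q² = 1 gives the fundamental solution (x₁, y₁) = (649, 90).
Step 2: Apply the recurrence (x_{n+1}, y_{n+1}) = (x₁x_n + 52y₁y_n, x₁y_n + y₁x_n) repeatedly.
  From (x_1, y_1) = (649, 90): x_2 = 649·649 + 52·90·90 = 842401; y_2 = 649·90 + 90·649 = 116820.
  From (x_2, y_2) = (842401, 116820): x_3 = 649·842401 + 52·90·116820 = 1093435849; y_3 = 649·116820 + 90·842401 = 151632270.
Step 3: Verify x_3² - 52·y_3² = 1195601955878350801 - 1195601955878350800 = 1 (should be 1). ✓

(x_1, y_1) = (649, 90); (x_3, y_3) = (1093435849, 151632270).


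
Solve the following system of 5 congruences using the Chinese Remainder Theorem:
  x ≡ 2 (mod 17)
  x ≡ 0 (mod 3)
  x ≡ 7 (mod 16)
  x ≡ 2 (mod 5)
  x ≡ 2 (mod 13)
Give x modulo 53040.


Product of moduli M = 17 · 3 · 16 · 5 · 13 = 53040.
Merge one congruence at a time:
  Start: x ≡ 2 (mod 17).
  Combine with x ≡ 0 (mod 3); new modulus lcm = 51.
    Write x = 2 + 17·t and substitute into x ≡ 0 (mod 3): 17·t ≡ 0 − 2 = -2 (mod 3).
    Reduce coefficients mod 3: 2·t ≡ 1 (mod 3).
    The inverse of 2 mod 3 is 2 (since 2·2 = 4 = 1·3 + 1), so t ≡ 2·1 = 2 ≡ 2 (mod 3).
    Then x = 2 + 17·2 = 36, valid modulo lcm(17, 3) = 51: x ≡ 36 (mod 51).
  Combine with x ≡ 7 (mod 16); new modulus lcm = 816.
    Write x = 36 + 51·t and substitute into x ≡ 7 (mod 16): 51·t ≡ 7 − 36 = -29 (mod 16).
    Reduce coefficients mod 16: 3·t ≡ 3 (mod 16).
    The inverse of 3 mod 16 is 11 (since 3·11 = 33 = 2·16 + 1), so t ≡ 11·3 = 33 ≡ 1 (mod 16).
    Then x = 36 + 51·1 = 87, valid modulo lcm(51, 16) = 816: x ≡ 87 (mod 816).
  Combine with x ≡ 2 (mod 5); new modulus lcm = 4080.
    Write x = 87 + 816·t and substitute into x ≡ 2 (mod 5): 816·t ≡ 2 − 87 = -85 (mod 5).
    Reduce coefficients mod 5: 1·t ≡ 0 (mod 5).
    So t ≡ 0 (mod 5).
    Then x = 87 + 816·0 = 87, valid modulo lcm(816, 5) = 4080: x ≡ 87 (mod 4080).
  Combine with x ≡ 2 (mod 13); new modulus lcm = 53040.
    Write x = 87 + 4080·t and substitute into x ≡ 2 (mod 13): 4080·t ≡ 2 − 87 = -85 (mod 13).
    Reduce coefficients mod 13: 11·t ≡ 6 (mod 13).
    The inverse of 11 mod 13 is 6 (since 11·6 = 66 = 5·13 + 1), so t ≡ 6·6 = 36 ≡ 10 (mod 13).
    Then x = 87 + 4080·10 = 40887, valid modulo lcm(4080, 13) = 53040: x ≡ 40887 (mod 53040).
Verify against each original: 40887 mod 17 = 2, 40887 mod 3 = 0, 40887 mod 16 = 7, 40887 mod 5 = 2, 40887 mod 13 = 2.

x ≡ 40887 (mod 53040).
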